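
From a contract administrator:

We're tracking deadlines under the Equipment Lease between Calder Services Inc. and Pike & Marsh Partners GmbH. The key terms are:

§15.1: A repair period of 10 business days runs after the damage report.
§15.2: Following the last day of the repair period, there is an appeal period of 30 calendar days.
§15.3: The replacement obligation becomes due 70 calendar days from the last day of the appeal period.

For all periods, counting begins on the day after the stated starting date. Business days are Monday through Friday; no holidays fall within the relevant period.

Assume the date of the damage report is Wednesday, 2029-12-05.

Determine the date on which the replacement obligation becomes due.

From Wednesday, 2029-12-05, 10 business days (Dec 6, Dec 7, Dec 10, Dec 11, Dec 12, Dec 13, Dec 14, Dec 17, Dec 18, Dec 19, skipping weekends) brings us to Wednesday, 2029-12-19, which is the last day of the repair period.
The last day of the appeal period: 2029-12-19 + 30 days = 2030-01-18.
The date on which the replacement obligation becomes due: 2030-01-18 + 70 days = 2030-03-29.

2030-03-29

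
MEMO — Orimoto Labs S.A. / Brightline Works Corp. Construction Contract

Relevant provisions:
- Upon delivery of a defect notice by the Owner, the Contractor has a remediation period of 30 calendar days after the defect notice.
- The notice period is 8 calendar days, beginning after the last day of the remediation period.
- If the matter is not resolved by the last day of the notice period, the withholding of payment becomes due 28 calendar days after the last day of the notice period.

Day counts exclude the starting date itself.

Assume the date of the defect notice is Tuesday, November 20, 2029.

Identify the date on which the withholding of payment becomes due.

January 25, 2030

The last day of the remediation period: 30 calendar days after November 20, 2029 is December 20, 2029.
Adding 8 calendar days to December 20, 2029 gives December 28, 2029, which is the last day of the notice period.
The date on which the withholding of payment becomes due: 28 calendar days after December 28, 2029 is January 25, 2030.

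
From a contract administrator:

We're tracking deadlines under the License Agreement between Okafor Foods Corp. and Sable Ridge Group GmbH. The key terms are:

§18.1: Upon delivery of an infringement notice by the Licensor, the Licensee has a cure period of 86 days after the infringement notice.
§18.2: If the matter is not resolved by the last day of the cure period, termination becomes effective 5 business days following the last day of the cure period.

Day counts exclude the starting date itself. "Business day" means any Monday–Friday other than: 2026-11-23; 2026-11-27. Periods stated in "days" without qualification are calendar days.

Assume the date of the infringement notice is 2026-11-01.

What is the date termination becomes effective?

The last day of the cure period: 2026-11-01 + 86 days = 2027-01-26.
The date termination becomes effective: 5 business days after Tuesday, 2027-01-26, skipping weekends — Jan 27, Jan 28, Jan 29, Feb 1, Feb 2 — lands on Tuesday, 2027-02-02.

2027-02-02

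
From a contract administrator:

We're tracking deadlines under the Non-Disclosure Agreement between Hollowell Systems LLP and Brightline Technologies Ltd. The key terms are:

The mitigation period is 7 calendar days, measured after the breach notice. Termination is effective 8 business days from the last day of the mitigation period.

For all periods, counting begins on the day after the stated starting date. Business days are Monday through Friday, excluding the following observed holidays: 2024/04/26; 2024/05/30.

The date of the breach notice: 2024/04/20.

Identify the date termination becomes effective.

2024/05/08

The last day of the mitigation period: 7 calendar days after 2024/04/20 is 2024/04/27.
From Saturday, 2024/04/27, 8 business days (Apr 29, Apr 30, May 1, May 2, May 3, May 6, May 7, May 8, skipping weekends) brings us to Wednesday, 2024/05/08, which is the date termination becomes effective.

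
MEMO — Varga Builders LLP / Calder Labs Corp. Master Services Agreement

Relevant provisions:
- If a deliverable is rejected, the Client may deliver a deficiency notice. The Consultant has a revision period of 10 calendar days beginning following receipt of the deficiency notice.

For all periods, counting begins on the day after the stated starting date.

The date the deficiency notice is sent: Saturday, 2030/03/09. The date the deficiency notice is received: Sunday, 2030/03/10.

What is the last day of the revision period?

The last day of the revision period: 2030/03/10 + 10 days = 2030/03/20.

2030/03/20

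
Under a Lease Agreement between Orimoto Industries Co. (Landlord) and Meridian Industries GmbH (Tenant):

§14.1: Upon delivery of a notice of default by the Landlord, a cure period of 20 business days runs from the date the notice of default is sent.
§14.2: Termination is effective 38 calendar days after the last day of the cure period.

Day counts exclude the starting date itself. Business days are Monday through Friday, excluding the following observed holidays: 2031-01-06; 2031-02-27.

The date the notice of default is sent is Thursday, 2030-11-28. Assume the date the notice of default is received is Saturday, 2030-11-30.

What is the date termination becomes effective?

The last day of the cure period: counting 20 business days from Thursday, 2030-11-28 (Nov 29, Dec 2, Dec 3, Dec 4, …, Dec 24, Dec 25, Dec 26, skipping weekends) reaches Thursday, 2030-12-26.
The date termination becomes effective: 2030-12-26 + 38 days = 2031-02-02.

2031-02-02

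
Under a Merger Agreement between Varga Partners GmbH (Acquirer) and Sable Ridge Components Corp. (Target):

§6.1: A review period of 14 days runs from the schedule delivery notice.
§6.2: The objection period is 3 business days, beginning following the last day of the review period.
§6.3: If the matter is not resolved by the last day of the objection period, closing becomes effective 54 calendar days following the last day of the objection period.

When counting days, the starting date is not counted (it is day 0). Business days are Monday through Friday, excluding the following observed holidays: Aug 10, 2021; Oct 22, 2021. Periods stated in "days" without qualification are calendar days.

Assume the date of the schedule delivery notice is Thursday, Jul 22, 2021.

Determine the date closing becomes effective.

The last day of the review period: 14 calendar days after Jul 22, 2021 is Aug 5, 2021.
The last day of the objection period: 3 business days after Thursday, Aug 5, 2021, skipping weekends and the listed holiday on Aug 10 — Aug 6, Aug 9, Aug 11 — lands on Wednesday, Aug 11, 2021.
The date closing becomes effective: Aug 11, 2021 + 54 days = Oct 4, 2021.

Oct 4, 2021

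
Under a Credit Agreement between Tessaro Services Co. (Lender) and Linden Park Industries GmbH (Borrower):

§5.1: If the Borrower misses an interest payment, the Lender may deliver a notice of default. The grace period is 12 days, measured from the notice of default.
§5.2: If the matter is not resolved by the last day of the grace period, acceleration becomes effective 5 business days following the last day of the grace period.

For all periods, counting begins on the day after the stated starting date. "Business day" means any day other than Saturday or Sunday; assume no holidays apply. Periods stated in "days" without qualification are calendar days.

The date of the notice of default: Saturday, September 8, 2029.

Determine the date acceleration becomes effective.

The last day of the grace period: 12 calendar days after September 8, 2029 is September 20, 2029.
The date acceleration becomes effective: 5 business days after Thursday, September 20, 2029, skipping weekends — Sep 21, Sep 24, Sep 25, Sep 26, Sep 27 — lands on Thursday, September 27, 2029.

September 27, 2029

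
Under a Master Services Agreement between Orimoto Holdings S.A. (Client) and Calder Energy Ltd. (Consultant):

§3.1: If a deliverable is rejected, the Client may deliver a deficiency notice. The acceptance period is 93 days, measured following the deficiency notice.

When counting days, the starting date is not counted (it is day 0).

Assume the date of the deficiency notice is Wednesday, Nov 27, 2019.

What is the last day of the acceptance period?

Feb 28, 2020

Adding 93 calendar days to Nov 27, 2019 gives Feb 28, 2020, which is the last day of the acceptance period.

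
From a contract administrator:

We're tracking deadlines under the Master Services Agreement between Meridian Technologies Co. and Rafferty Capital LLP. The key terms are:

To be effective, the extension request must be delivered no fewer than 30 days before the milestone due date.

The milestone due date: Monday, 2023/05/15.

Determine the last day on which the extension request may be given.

Counting back 30 calendar days from 2023/05/15 gives 2023/04/15.

2023/04/15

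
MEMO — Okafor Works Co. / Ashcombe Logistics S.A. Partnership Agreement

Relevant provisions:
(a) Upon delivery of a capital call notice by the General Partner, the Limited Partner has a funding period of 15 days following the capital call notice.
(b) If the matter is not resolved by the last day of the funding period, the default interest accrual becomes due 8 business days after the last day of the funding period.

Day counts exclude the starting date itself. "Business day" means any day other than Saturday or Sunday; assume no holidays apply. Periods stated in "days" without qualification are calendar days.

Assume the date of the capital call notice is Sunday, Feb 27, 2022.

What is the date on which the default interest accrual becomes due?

Adding 15 calendar days to Feb 27, 2022 gives Mar 14, 2022, which is the last day of the funding period.
The date on which the default interest accrual becomes due: 8 business days after Monday, Mar 14, 2022, skipping weekends — Mar 15, Mar 16, Mar 17, Mar 18, Mar 21, Mar 22, Mar 23, Mar 24 — lands on Thursday, Mar 24, 2022.

Mar 24, 2022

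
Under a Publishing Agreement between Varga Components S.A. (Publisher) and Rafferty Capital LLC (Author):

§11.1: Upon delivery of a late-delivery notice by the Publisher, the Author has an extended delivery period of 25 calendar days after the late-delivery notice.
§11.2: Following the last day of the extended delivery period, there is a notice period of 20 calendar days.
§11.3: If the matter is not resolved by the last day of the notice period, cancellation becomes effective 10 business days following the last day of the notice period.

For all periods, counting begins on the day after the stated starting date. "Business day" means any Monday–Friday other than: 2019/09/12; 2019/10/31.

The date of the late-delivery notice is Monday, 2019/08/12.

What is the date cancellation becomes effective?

The last day of the extended delivery period: 25 calendar days after 2019/08/12 is 2019/09/06.
The last day of the notice period: 2019/09/06 + 20 days = 2019/09/26.
The date cancellation becomes effective: counting 10 business days from Thursday, 2019/09/26 (Sep 27, Sep 30, Oct 1, Oct 2, Oct 3, Oct 4, Oct 7, Oct 8, Oct 9, Oct 10, skipping weekends) reaches Thursday, 2019/10/10.

2019/10/10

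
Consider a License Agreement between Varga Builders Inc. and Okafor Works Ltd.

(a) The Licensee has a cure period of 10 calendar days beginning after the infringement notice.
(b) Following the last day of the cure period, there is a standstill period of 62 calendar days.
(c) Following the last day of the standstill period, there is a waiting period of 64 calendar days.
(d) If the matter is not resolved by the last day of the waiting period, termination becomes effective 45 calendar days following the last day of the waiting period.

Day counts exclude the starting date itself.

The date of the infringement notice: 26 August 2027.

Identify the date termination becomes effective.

The last day of the cure period: 26 August 2027 + 10 days = 5 September 2027.
Adding 62 calendar days to 5 September 2027 gives 6 November 2027, which is the last day of the standstill period.
Adding 64 calendar days to 6 November 2027 gives 9 January 2028, which is the last day of the waiting period.
The date termination becomes effective: 45 calendar days after 9 January 2028 is 23 February 2028.

23 February 2028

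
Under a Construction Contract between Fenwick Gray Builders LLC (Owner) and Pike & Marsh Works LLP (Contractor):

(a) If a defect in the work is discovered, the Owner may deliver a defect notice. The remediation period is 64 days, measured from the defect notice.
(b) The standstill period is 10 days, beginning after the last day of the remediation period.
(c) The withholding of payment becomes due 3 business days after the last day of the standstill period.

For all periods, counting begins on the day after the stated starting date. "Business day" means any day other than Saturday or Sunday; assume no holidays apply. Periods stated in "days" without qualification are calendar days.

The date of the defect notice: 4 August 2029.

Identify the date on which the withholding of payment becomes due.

22 October 2029

The last day of the remediation period: 64 calendar days after 4 August 2029 is 7 October 2029.
Adding 10 calendar days to 7 October 2029 gives 17 October 2029, which is the last day of the standstill period.
The date on which the withholding of payment becomes due: counting 3 business days from Wednesday, 17 October 2029 (Oct 18, Oct 19, Oct 22, skipping weekends) reaches Monday, 22 October 2029.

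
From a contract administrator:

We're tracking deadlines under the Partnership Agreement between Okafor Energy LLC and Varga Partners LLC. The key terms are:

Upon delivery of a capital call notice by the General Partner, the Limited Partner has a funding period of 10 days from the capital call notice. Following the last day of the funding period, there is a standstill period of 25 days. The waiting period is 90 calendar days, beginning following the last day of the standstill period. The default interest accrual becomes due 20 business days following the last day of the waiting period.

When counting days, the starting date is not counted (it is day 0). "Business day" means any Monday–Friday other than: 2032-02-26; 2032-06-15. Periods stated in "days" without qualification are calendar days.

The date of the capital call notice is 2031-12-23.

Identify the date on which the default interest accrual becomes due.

Adding 10 calendar days to 2031-12-23 gives 2032-01-02, which is the last day of the funding period.
The last day of the standstill period: 25 calendar days after 2032-01-02 is 2032-01-27.
The last day of the waiting period: 90 calendar days after 2032-01-27 is 2032-04-26.
From Monday, 2032-04-26, 20 business days (Apr 27, Apr 28, Apr 29, Apr 30, …, May 20, May 21, May 24, skipping weekends) brings us to Monday, 2032-05-24, which is the date on which the default interest accrual becomes due.

2032-05-24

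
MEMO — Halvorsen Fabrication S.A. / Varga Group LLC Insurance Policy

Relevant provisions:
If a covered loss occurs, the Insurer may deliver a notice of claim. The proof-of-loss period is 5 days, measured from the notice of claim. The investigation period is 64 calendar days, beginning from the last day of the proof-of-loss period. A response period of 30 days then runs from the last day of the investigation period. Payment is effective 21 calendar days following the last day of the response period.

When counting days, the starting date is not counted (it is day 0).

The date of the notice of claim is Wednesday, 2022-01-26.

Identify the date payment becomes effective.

The last day of the proof-of-loss period: 5 calendar days after 2022-01-26 is 2022-01-31.
The last day of the investigation period: 64 calendar days after 2022-01-31 is 2022-04-05.
The last day of the response period: 2022-04-05 + 30 days = 2022-05-05.
The date payment becomes effective: 21 calendar days after 2022-05-05 is 2022-05-26.

2022-05-26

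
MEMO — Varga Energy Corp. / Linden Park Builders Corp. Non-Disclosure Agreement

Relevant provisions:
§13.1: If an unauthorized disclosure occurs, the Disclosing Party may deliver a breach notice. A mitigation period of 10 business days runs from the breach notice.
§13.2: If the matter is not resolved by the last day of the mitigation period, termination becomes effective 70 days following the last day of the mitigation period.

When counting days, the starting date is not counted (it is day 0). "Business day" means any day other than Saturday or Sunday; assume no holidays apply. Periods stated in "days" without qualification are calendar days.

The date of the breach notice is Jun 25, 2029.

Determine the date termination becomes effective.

From Monday, Jun 25, 2029, 10 business days (Jun 26, Jun 27, Jun 28, Jun 29, Jul 2, Jul 3, Jul 4, Jul 5, Jul 6, Jul 9, skipping weekends) brings us to Monday, Jul 9, 2029, which is the last day of the mitigation period.
Adding 70 calendar days to Jul 9, 2029 gives Sep 17, 2029, which is the date termination becomes effective.

Sep 17, 2029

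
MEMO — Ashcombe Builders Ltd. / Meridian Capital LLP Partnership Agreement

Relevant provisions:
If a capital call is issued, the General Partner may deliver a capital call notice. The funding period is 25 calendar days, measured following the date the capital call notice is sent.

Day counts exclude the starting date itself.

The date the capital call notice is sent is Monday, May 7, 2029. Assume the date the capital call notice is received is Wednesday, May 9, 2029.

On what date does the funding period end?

June 1, 2029

The last day of the funding period: 25 calendar days after May 7, 2029 is June 1, 2029.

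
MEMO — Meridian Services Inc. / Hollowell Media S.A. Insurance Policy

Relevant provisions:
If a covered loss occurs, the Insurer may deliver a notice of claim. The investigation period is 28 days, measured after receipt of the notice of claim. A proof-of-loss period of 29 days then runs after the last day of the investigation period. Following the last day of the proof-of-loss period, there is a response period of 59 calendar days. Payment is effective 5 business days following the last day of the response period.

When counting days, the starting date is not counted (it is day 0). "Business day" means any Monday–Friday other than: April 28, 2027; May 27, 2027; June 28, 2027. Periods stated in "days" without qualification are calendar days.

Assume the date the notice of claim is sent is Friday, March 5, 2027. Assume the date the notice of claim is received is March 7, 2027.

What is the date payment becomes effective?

Adding 28 calendar days to March 7, 2027 gives April 4, 2027, which is the last day of the investigation period.
The last day of the proof-of-loss period: April 4, 2027 + 29 days = May 3, 2027.
The last day of the response period: May 3, 2027 + 59 days = July 1, 2027.
From Thursday, July 1, 2027, 5 business days (Jul 2, Jul 5, Jul 6, Jul 7, Jul 8, skipping weekends) brings us to Thursday, July 8, 2027, which is the date payment becomes effective.

July 8, 2027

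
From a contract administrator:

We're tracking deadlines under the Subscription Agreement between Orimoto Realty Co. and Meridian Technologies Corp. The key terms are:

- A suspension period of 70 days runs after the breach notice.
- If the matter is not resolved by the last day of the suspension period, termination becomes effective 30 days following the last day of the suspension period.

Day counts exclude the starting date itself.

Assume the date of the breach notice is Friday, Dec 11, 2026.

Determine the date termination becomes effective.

Mar 21, 2027

Adding 70 calendar days to Dec 11, 2026 gives Feb 19, 2027, which is the last day of the suspension period.
The date termination becomes effective: 30 calendar days after Feb 19, 2027 is Mar 21, 2027.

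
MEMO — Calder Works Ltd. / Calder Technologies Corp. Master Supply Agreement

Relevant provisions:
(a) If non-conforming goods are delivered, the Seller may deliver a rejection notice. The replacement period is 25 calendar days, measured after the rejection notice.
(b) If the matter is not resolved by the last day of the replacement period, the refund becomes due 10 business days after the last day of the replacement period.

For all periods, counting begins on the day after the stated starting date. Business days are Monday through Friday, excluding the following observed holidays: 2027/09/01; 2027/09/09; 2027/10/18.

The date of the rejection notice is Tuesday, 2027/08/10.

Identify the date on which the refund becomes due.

2027/09/20

Adding 25 calendar days to 2027/08/10 gives 2027/09/04, which is the last day of the replacement period.
The date on which the refund becomes due: counting 10 business days from Saturday, 2027/09/04 (Sep 6, Sep 7, Sep 8, Sep 10, Sep 13, Sep 14, Sep 15, Sep 16, Sep 17, Sep 20, skipping weekends and the listed holiday on Sep 9) reaches Monday, 2027/09/20.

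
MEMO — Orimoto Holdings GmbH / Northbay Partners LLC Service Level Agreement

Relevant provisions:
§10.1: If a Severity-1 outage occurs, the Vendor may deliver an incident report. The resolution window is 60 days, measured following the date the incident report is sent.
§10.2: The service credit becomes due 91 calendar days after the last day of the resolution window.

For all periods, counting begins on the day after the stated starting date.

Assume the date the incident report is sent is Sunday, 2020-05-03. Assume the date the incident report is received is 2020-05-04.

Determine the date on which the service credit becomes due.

2020-10-01

Adding 60 calendar days to 2020-05-03 gives 2020-07-02, which is the last day of the resolution window.
Adding 91 calendar days to 2020-07-02 gives 2020-10-01, which is the date on which the service credit becomes due.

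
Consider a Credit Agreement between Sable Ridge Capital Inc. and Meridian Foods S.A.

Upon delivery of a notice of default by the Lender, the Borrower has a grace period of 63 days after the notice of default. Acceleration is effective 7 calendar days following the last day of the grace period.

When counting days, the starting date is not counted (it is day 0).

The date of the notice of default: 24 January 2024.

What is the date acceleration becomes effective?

3 April 2024

The last day of the grace period: 24 January 2024 + 63 days = 27 March 2024.
The date acceleration becomes effective: 27 March 2024 + 7 days = 3 April 2024.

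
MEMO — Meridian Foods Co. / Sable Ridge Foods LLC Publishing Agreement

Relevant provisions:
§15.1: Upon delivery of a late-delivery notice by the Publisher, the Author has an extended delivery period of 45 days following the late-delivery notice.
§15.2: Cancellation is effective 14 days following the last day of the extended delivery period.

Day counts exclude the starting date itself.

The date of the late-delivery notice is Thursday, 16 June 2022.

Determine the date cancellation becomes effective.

14 August 2022

The last day of the extended delivery period: 16 June 2022 + 45 days = 31 July 2022.
Adding 14 calendar days to 31 July 2022 gives 14 August 2022, which is the date cancellation becomes effective.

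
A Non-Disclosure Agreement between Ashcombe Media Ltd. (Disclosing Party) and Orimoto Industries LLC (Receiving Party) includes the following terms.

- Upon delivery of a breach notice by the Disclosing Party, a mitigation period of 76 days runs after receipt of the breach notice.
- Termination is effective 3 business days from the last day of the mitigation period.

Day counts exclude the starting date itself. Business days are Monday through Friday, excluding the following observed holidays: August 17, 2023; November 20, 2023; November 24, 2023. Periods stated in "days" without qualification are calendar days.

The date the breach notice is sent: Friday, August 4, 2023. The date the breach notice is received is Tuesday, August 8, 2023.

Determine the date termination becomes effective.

The last day of the mitigation period: 76 calendar days after August 8, 2023 is October 23, 2023.
From Monday, October 23, 2023, 3 business days (Oct 24, Oct 25, Oct 26, skipping weekends) brings us to Thursday, October 26, 2023, which is the date termination becomes effective.

October 26, 2023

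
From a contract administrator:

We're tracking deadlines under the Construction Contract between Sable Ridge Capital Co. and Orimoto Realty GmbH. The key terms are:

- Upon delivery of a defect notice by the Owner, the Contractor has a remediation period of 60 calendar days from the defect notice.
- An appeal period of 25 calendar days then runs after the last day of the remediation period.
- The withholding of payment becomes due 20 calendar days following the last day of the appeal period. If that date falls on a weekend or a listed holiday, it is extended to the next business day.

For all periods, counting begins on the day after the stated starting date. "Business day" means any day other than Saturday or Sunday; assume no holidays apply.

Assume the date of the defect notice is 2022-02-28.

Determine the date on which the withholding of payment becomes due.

2022-06-13

Adding 60 calendar days to 2022-02-28 gives 2022-04-29, which is the last day of the remediation period.
The last day of the appeal period: 2022-04-29 + 25 days = 2022-05-24.
Adding 20 calendar days to 2022-05-24 gives 2022-06-13, which is the date on which the withholding of payment becomes due. 2022-06-13 is a Monday, so no roll-forward applies.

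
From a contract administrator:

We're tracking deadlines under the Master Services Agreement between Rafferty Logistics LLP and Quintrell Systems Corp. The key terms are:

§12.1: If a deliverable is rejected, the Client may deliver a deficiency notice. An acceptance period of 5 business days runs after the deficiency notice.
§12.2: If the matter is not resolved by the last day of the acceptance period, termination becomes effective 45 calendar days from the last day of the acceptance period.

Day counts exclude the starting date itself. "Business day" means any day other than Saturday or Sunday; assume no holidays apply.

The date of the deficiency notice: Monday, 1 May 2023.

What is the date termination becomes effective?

From Monday, 1 May 2023, 5 business days (May 2, May 3, May 4, May 5, May 8, skipping weekends) brings us to Monday, 8 May 2023, which is the last day of the acceptance period.
The date termination becomes effective: 45 calendar days after 8 May 2023 is 22 June 2023.

22 June 2023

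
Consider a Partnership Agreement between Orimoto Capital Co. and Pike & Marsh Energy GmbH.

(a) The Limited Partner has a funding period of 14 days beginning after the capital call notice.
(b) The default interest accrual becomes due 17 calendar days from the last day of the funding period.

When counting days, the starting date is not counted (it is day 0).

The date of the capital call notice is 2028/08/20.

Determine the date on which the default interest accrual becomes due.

The last day of the funding period: 14 calendar days after 2028/08/20 is 2028/09/03.
Adding 17 calendar days to 2028/09/03 gives 2028/09/20, which is the date on which the default interest accrual becomes due.

2028/09/20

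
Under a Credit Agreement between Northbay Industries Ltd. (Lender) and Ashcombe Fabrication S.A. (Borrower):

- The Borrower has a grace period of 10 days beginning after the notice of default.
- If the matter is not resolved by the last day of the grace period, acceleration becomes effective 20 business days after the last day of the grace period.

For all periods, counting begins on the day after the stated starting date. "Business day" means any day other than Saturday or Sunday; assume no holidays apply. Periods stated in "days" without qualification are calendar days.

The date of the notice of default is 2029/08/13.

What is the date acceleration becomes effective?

2029/09/20

The last day of the grace period: 2029/08/13 + 10 days = 2029/08/23.
From Thursday, 2029/08/23, 20 business days (Aug 24, Aug 27, Aug 28, Aug 29, …, Sep 18, Sep 19, Sep 20, skipping weekends) brings us to Thursday, 2029/09/20, which is the date acceleration becomes effective.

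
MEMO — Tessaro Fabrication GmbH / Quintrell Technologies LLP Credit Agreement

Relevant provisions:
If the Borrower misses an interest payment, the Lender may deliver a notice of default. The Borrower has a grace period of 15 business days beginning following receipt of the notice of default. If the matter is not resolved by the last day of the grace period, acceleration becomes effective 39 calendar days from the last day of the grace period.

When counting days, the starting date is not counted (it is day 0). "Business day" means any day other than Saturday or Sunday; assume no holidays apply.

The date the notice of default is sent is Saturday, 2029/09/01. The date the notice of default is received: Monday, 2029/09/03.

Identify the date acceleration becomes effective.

2029/11/02

From Monday, 2029/09/03, 15 business days (Sep 4, Sep 5, Sep 6, Sep 7, …, Sep 20, Sep 21, Sep 24, skipping weekends) brings us to Monday, 2029/09/24, which is the last day of the grace period.
Adding 39 calendar days to 2029/09/24 gives 2029/11/02, which is the date acceleration becomes effective.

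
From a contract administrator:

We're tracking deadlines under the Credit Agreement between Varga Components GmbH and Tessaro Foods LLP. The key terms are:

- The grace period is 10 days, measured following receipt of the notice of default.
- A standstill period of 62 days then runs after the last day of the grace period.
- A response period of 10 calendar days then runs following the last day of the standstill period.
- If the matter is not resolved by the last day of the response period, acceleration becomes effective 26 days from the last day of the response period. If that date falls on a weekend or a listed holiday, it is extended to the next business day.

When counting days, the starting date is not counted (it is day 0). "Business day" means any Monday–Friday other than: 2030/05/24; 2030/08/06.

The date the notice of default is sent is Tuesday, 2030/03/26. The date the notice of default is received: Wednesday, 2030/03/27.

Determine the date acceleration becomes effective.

The last day of the grace period: 10 calendar days after 2030/03/27 is 2030/04/06.
The last day of the standstill period: 62 calendar days after 2030/04/06 is 2030/06/07.
Adding 10 calendar days to 2030/06/07 gives 2030/06/17, which is the last day of the response period.
The date acceleration becomes effective: 2030/06/17 + 26 days = 2030/07/13. That falls on a Saturday, so it rolls to the next business day, Monday, 2030/07/15.

2030/07/15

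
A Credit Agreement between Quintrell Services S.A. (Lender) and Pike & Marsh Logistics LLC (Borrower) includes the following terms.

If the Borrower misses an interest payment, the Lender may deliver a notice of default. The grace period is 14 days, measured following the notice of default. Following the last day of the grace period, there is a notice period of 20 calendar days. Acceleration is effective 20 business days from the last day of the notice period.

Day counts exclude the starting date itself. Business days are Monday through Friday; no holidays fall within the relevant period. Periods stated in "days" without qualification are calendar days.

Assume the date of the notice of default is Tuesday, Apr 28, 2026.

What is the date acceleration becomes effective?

Jun 29, 2026

Adding 14 calendar days to Apr 28, 2026 gives May 12, 2026, which is the last day of the grace period.
Adding 20 calendar days to May 12, 2026 gives Jun 1, 2026, which is the last day of the notice period.
The date acceleration becomes effective: counting 20 business days from Monday, Jun 1, 2026 (Jun 2, Jun 3, Jun 4, Jun 5, …, Jun 25, Jun 26, Jun 29, skipping weekends) reaches Monday, Jun 29, 2026.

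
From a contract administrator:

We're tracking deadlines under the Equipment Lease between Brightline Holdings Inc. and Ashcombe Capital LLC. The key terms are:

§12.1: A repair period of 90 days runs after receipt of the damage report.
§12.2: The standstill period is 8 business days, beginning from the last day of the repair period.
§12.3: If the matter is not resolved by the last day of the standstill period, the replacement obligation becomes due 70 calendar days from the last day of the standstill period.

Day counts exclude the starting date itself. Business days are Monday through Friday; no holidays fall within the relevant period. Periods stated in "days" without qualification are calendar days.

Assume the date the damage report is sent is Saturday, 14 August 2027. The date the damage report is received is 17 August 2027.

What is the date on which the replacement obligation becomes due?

3 February 2028

The last day of the repair period: 17 August 2027 + 90 days = 15 November 2027.
The last day of the standstill period: counting 8 business days from Monday, 15 November 2027 (Nov 16, Nov 17, Nov 18, Nov 19, Nov 22, Nov 23, Nov 24, Nov 25, skipping weekends) reaches Thursday, 25 November 2027.
The date on which the replacement obligation becomes due: 70 calendar days after 25 November 2027 is 3 February 2028.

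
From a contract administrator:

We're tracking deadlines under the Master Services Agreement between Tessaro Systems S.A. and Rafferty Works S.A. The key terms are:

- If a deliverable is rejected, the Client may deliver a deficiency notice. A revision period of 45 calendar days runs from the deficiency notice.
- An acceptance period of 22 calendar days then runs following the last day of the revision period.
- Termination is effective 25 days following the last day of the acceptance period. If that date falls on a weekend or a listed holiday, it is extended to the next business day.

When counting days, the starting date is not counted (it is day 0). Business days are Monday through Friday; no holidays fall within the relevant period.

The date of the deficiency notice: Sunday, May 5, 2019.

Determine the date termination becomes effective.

Aug 5, 2019

The last day of the revision period: 45 calendar days after May 5, 2019 is Jun 19, 2019.
Adding 22 calendar days to Jun 19, 2019 gives Jul 11, 2019, which is the last day of the acceptance period.
Adding 25 calendar days to Jul 11, 2019 gives Aug 5, 2019, which is the date termination becomes effective. Aug 5, 2019 is a Monday, so no roll-forward applies.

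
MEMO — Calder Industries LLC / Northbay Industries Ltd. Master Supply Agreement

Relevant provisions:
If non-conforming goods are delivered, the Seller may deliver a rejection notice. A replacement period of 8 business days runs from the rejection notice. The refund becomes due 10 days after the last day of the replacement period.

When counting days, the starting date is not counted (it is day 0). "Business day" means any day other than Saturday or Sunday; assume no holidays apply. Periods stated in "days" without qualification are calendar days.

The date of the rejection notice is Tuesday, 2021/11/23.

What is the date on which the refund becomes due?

From Tuesday, 2021/11/23, 8 business days (Nov 24, Nov 25, Nov 26, Nov 29, Nov 30, Dec 1, Dec 2, Dec 3, skipping weekends) brings us to Friday, 2021/12/03, which is the last day of the replacement period.
The date on which the refund becomes due: 10 calendar days after 2021/12/03 is 2021/12/13.

2021/12/13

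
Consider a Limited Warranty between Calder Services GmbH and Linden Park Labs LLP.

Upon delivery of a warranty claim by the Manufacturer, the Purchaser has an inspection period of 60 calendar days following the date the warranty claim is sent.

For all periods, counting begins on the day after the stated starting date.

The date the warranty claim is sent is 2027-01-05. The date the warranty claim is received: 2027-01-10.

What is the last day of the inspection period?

2027-03-06

The last day of the inspection period: 2027-01-05 + 60 days = 2027-03-06.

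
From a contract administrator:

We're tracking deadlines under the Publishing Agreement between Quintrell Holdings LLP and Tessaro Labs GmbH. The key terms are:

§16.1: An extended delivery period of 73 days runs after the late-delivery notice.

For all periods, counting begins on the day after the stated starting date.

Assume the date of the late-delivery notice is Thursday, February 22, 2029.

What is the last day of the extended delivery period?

May 6, 2029

The last day of the extended delivery period: 73 calendar days after February 22, 2029 is May 6, 2029.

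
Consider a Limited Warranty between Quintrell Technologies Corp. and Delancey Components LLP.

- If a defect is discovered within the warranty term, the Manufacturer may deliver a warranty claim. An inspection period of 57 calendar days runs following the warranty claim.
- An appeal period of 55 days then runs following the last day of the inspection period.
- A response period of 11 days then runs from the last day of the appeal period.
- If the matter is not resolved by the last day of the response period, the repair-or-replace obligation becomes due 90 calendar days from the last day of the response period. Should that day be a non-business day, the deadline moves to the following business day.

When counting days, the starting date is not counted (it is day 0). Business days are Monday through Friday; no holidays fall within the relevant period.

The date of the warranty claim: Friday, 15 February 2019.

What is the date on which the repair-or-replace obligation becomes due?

16 September 2019

The last day of the inspection period: 15 February 2019 + 57 days = 13 April 2019.
Adding 55 calendar days to 13 April 2019 gives 7 June 2019, which is the last day of the appeal period.
The last day of the response period: 7 June 2019 + 11 days = 18 June 2019.
Adding 90 calendar days to 18 June 2019 gives 16 September 2019, which is the date on which the repair-or-replace obligation becomes due. 16 September 2019 is a Monday, so no roll-forward applies.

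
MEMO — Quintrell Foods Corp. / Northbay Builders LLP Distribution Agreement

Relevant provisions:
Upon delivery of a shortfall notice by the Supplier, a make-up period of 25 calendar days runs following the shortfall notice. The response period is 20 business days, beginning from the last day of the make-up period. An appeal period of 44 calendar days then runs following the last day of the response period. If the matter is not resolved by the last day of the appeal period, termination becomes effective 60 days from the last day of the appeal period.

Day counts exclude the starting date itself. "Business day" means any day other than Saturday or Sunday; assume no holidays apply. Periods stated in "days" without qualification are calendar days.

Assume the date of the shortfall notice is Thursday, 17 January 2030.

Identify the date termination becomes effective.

23 June 2030

The last day of the make-up period: 17 January 2030 + 25 days = 11 February 2030.
From Monday, 11 February 2030, 20 business days (Feb 12, Feb 13, Feb 14, Feb 15, …, Mar 7, Mar 8, Mar 11, skipping weekends) brings us to Monday, 11 March 2030, which is the last day of the response period.
The last day of the appeal period: 44 calendar days after 11 March 2030 is 24 April 2030.
The date termination becomes effective: 24 April 2030 + 60 days = 23 June 2030.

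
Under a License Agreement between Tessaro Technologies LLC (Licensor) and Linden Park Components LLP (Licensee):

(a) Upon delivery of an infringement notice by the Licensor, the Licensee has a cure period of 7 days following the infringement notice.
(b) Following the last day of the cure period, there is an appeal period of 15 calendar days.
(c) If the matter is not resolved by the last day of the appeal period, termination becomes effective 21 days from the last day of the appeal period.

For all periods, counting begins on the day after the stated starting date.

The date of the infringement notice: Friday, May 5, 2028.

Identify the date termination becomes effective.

The last day of the cure period: May 5, 2028 + 7 days = May 12, 2028.
Adding 15 calendar days to May 12, 2028 gives May 27, 2028, which is the last day of the appeal period.
The date termination becomes effective: May 27, 2028 + 21 days = Jun 17, 2028.

Jun 17, 2028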